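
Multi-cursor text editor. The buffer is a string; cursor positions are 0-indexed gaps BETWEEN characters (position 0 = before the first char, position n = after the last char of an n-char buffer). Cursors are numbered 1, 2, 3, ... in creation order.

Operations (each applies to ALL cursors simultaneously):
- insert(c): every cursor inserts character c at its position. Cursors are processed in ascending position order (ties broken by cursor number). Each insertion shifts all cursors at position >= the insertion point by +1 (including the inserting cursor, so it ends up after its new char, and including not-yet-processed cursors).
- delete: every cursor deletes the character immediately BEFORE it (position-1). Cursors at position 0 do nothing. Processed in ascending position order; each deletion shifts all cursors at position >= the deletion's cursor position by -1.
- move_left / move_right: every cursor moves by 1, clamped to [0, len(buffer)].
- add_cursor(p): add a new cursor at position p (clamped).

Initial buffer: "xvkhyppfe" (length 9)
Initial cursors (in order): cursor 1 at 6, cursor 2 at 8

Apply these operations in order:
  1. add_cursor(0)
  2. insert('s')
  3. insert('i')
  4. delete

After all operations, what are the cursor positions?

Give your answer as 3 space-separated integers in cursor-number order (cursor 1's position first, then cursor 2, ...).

Answer: 8 11 1

Derivation:
After op 1 (add_cursor(0)): buffer="xvkhyppfe" (len 9), cursors c3@0 c1@6 c2@8, authorship .........
After op 2 (insert('s')): buffer="sxvkhypspfse" (len 12), cursors c3@1 c1@8 c2@11, authorship 3......1..2.
After op 3 (insert('i')): buffer="sixvkhypsipfsie" (len 15), cursors c3@2 c1@10 c2@14, authorship 33......11..22.
After op 4 (delete): buffer="sxvkhypspfse" (len 12), cursors c3@1 c1@8 c2@11, authorship 3......1..2.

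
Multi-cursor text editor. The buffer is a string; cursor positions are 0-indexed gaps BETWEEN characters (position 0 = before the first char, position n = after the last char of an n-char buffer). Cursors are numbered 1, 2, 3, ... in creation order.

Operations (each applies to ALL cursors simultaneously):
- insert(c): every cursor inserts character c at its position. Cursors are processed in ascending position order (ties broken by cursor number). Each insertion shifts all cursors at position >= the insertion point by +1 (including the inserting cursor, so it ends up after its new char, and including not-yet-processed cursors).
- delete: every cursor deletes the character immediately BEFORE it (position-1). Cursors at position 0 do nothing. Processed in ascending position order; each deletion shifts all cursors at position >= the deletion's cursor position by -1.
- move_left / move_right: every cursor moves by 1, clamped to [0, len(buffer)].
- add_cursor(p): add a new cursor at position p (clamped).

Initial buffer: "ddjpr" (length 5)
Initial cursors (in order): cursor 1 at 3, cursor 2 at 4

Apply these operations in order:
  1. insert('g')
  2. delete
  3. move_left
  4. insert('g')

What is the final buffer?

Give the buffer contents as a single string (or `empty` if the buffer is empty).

Answer: ddgjgpr

Derivation:
After op 1 (insert('g')): buffer="ddjgpgr" (len 7), cursors c1@4 c2@6, authorship ...1.2.
After op 2 (delete): buffer="ddjpr" (len 5), cursors c1@3 c2@4, authorship .....
After op 3 (move_left): buffer="ddjpr" (len 5), cursors c1@2 c2@3, authorship .....
After op 4 (insert('g')): buffer="ddgjgpr" (len 7), cursors c1@3 c2@5, authorship ..1.2..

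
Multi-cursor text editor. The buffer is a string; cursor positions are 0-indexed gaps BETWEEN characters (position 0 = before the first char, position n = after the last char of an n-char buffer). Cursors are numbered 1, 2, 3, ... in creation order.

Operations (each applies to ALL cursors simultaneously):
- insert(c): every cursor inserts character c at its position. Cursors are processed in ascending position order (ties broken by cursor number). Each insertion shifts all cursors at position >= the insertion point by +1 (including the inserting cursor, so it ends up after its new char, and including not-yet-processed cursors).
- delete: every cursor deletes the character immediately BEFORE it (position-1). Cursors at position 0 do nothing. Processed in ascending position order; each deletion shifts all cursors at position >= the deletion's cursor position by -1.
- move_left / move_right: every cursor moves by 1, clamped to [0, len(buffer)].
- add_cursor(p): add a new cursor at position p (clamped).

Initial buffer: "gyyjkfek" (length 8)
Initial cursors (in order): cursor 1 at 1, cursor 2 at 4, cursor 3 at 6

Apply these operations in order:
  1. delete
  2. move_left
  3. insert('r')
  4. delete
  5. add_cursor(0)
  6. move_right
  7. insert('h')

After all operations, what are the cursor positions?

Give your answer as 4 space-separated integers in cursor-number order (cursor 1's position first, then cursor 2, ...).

After op 1 (delete): buffer="yykek" (len 5), cursors c1@0 c2@2 c3@3, authorship .....
After op 2 (move_left): buffer="yykek" (len 5), cursors c1@0 c2@1 c3@2, authorship .....
After op 3 (insert('r')): buffer="ryryrkek" (len 8), cursors c1@1 c2@3 c3@5, authorship 1.2.3...
After op 4 (delete): buffer="yykek" (len 5), cursors c1@0 c2@1 c3@2, authorship .....
After op 5 (add_cursor(0)): buffer="yykek" (len 5), cursors c1@0 c4@0 c2@1 c3@2, authorship .....
After op 6 (move_right): buffer="yykek" (len 5), cursors c1@1 c4@1 c2@2 c3@3, authorship .....
After op 7 (insert('h')): buffer="yhhyhkhek" (len 9), cursors c1@3 c4@3 c2@5 c3@7, authorship .14.2.3..

Answer: 3 5 7 3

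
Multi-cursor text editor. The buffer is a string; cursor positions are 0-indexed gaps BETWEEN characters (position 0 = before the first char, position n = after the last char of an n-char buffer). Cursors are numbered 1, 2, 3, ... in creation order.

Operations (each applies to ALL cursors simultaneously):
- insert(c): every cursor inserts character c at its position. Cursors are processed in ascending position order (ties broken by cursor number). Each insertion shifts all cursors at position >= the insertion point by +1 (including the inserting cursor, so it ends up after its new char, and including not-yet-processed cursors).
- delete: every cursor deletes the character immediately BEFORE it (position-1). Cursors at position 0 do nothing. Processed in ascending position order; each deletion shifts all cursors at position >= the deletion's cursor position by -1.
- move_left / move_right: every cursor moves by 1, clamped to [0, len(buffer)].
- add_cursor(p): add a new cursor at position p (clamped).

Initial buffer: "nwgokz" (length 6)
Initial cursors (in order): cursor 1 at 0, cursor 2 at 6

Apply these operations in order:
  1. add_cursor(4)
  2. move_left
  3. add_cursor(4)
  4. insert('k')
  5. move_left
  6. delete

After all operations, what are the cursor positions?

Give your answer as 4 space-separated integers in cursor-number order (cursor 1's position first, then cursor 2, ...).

After op 1 (add_cursor(4)): buffer="nwgokz" (len 6), cursors c1@0 c3@4 c2@6, authorship ......
After op 2 (move_left): buffer="nwgokz" (len 6), cursors c1@0 c3@3 c2@5, authorship ......
After op 3 (add_cursor(4)): buffer="nwgokz" (len 6), cursors c1@0 c3@3 c4@4 c2@5, authorship ......
After op 4 (insert('k')): buffer="knwgkokkkz" (len 10), cursors c1@1 c3@5 c4@7 c2@9, authorship 1...3.4.2.
After op 5 (move_left): buffer="knwgkokkkz" (len 10), cursors c1@0 c3@4 c4@6 c2@8, authorship 1...3.4.2.
After op 6 (delete): buffer="knwkkkz" (len 7), cursors c1@0 c3@3 c4@4 c2@5, authorship 1..342.

Answer: 0 5 3 4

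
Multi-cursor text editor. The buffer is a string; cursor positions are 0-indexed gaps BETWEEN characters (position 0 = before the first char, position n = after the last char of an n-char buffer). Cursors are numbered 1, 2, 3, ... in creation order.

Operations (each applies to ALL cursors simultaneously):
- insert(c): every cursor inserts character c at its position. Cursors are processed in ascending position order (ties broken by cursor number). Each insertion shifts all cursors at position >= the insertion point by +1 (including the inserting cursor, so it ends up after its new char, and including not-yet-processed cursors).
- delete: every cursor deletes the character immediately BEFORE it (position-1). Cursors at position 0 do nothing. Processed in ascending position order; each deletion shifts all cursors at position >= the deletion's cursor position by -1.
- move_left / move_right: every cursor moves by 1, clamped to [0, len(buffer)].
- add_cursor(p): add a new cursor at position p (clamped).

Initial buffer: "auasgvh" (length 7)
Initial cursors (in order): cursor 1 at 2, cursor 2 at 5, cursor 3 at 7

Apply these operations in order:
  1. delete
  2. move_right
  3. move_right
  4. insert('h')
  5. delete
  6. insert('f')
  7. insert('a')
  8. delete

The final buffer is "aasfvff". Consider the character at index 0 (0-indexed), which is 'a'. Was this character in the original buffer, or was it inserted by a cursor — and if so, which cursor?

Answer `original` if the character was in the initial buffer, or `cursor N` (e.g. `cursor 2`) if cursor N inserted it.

Answer: original

Derivation:
After op 1 (delete): buffer="aasv" (len 4), cursors c1@1 c2@3 c3@4, authorship ....
After op 2 (move_right): buffer="aasv" (len 4), cursors c1@2 c2@4 c3@4, authorship ....
After op 3 (move_right): buffer="aasv" (len 4), cursors c1@3 c2@4 c3@4, authorship ....
After op 4 (insert('h')): buffer="aashvhh" (len 7), cursors c1@4 c2@7 c3@7, authorship ...1.23
After op 5 (delete): buffer="aasv" (len 4), cursors c1@3 c2@4 c3@4, authorship ....
After op 6 (insert('f')): buffer="aasfvff" (len 7), cursors c1@4 c2@7 c3@7, authorship ...1.23
After op 7 (insert('a')): buffer="aasfavffaa" (len 10), cursors c1@5 c2@10 c3@10, authorship ...11.2323
After op 8 (delete): buffer="aasfvff" (len 7), cursors c1@4 c2@7 c3@7, authorship ...1.23
Authorship (.=original, N=cursor N): . . . 1 . 2 3
Index 0: author = original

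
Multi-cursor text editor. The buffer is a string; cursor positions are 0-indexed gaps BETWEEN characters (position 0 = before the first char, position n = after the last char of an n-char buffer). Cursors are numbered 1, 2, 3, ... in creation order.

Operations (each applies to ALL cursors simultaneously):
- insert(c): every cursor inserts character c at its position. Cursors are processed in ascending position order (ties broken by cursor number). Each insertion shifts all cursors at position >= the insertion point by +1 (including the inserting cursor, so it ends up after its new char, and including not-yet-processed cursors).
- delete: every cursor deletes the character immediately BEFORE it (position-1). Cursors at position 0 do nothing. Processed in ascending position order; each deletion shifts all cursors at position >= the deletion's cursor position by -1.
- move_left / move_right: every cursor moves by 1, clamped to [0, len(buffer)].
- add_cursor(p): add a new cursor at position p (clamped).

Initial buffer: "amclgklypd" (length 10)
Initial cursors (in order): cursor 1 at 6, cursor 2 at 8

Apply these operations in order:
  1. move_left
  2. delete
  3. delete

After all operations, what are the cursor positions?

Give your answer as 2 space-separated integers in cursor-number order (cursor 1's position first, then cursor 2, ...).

Answer: 3 3

Derivation:
After op 1 (move_left): buffer="amclgklypd" (len 10), cursors c1@5 c2@7, authorship ..........
After op 2 (delete): buffer="amclkypd" (len 8), cursors c1@4 c2@5, authorship ........
After op 3 (delete): buffer="amcypd" (len 6), cursors c1@3 c2@3, authorship ......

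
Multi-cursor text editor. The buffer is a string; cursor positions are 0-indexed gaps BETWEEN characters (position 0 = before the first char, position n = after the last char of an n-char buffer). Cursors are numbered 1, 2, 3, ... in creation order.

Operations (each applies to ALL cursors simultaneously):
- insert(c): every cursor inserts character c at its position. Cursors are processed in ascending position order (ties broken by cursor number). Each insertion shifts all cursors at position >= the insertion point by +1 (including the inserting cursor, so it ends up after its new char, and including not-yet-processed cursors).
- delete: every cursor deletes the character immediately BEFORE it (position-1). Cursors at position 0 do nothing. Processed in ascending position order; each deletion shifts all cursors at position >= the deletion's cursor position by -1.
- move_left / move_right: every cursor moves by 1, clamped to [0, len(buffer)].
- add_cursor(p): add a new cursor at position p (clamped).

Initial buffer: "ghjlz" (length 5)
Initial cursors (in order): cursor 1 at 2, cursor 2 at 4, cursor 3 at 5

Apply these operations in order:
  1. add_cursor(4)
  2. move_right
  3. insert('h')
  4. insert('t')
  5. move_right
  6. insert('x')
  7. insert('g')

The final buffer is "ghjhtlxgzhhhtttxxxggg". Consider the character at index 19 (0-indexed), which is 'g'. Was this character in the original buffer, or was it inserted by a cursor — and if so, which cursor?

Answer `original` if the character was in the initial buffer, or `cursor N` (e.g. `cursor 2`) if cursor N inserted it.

Answer: cursor 3

Derivation:
After op 1 (add_cursor(4)): buffer="ghjlz" (len 5), cursors c1@2 c2@4 c4@4 c3@5, authorship .....
After op 2 (move_right): buffer="ghjlz" (len 5), cursors c1@3 c2@5 c3@5 c4@5, authorship .....
After op 3 (insert('h')): buffer="ghjhlzhhh" (len 9), cursors c1@4 c2@9 c3@9 c4@9, authorship ...1..234
After op 4 (insert('t')): buffer="ghjhtlzhhhttt" (len 13), cursors c1@5 c2@13 c3@13 c4@13, authorship ...11..234234
After op 5 (move_right): buffer="ghjhtlzhhhttt" (len 13), cursors c1@6 c2@13 c3@13 c4@13, authorship ...11..234234
After op 6 (insert('x')): buffer="ghjhtlxzhhhtttxxx" (len 17), cursors c1@7 c2@17 c3@17 c4@17, authorship ...11.1.234234234
After op 7 (insert('g')): buffer="ghjhtlxgzhhhtttxxxggg" (len 21), cursors c1@8 c2@21 c3@21 c4@21, authorship ...11.11.234234234234
Authorship (.=original, N=cursor N): . . . 1 1 . 1 1 . 2 3 4 2 3 4 2 3 4 2 3 4
Index 19: author = 3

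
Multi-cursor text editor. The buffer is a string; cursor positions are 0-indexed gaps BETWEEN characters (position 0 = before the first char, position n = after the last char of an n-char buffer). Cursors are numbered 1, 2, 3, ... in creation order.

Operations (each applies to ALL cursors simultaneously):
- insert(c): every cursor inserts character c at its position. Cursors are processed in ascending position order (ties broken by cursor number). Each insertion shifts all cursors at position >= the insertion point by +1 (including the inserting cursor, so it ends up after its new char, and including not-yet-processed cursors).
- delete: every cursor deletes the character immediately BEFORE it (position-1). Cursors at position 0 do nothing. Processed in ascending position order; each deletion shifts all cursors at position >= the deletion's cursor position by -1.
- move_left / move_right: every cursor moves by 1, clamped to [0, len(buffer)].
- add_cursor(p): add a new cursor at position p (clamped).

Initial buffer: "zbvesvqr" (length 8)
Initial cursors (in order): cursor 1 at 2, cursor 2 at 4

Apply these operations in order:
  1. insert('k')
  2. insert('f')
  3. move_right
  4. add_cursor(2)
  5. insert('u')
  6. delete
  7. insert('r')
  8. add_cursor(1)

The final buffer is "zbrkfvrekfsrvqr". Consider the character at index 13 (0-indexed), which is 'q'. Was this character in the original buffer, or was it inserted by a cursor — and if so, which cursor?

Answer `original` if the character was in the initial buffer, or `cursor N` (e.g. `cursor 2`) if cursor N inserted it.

After op 1 (insert('k')): buffer="zbkveksvqr" (len 10), cursors c1@3 c2@6, authorship ..1..2....
After op 2 (insert('f')): buffer="zbkfvekfsvqr" (len 12), cursors c1@4 c2@8, authorship ..11..22....
After op 3 (move_right): buffer="zbkfvekfsvqr" (len 12), cursors c1@5 c2@9, authorship ..11..22....
After op 4 (add_cursor(2)): buffer="zbkfvekfsvqr" (len 12), cursors c3@2 c1@5 c2@9, authorship ..11..22....
After op 5 (insert('u')): buffer="zbukfvuekfsuvqr" (len 15), cursors c3@3 c1@7 c2@12, authorship ..311.1.22.2...
After op 6 (delete): buffer="zbkfvekfsvqr" (len 12), cursors c3@2 c1@5 c2@9, authorship ..11..22....
After op 7 (insert('r')): buffer="zbrkfvrekfsrvqr" (len 15), cursors c3@3 c1@7 c2@12, authorship ..311.1.22.2...
After op 8 (add_cursor(1)): buffer="zbrkfvrekfsrvqr" (len 15), cursors c4@1 c3@3 c1@7 c2@12, authorship ..311.1.22.2...
Authorship (.=original, N=cursor N): . . 3 1 1 . 1 . 2 2 . 2 . . .
Index 13: author = original

Answer: original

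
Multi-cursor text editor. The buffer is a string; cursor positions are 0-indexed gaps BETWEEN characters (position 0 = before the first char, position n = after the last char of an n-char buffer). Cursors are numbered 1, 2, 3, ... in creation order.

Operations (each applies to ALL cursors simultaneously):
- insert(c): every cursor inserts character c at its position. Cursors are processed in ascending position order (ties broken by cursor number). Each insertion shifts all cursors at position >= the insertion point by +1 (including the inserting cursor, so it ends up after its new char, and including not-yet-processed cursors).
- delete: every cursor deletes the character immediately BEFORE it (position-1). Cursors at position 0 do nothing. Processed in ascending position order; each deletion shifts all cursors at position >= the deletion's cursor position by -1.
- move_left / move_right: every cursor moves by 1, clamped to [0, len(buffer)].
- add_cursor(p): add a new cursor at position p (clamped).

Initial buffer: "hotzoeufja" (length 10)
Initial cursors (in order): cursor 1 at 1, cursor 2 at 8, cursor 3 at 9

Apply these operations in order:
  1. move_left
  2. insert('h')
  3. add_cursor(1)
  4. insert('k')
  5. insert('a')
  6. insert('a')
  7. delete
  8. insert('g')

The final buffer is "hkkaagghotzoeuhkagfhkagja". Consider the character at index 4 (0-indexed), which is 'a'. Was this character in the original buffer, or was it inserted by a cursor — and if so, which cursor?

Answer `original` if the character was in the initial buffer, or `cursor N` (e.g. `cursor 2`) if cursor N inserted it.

After op 1 (move_left): buffer="hotzoeufja" (len 10), cursors c1@0 c2@7 c3@8, authorship ..........
After op 2 (insert('h')): buffer="hhotzoeuhfhja" (len 13), cursors c1@1 c2@9 c3@11, authorship 1.......2.3..
After op 3 (add_cursor(1)): buffer="hhotzoeuhfhja" (len 13), cursors c1@1 c4@1 c2@9 c3@11, authorship 1.......2.3..
After op 4 (insert('k')): buffer="hkkhotzoeuhkfhkja" (len 17), cursors c1@3 c4@3 c2@12 c3@15, authorship 114.......22.33..
After op 5 (insert('a')): buffer="hkkaahotzoeuhkafhkaja" (len 21), cursors c1@5 c4@5 c2@15 c3@19, authorship 11414.......222.333..
After op 6 (insert('a')): buffer="hkkaaaahotzoeuhkaafhkaaja" (len 25), cursors c1@7 c4@7 c2@18 c3@23, authorship 1141414.......2222.3333..
After op 7 (delete): buffer="hkkaahotzoeuhkafhkaja" (len 21), cursors c1@5 c4@5 c2@15 c3@19, authorship 11414.......222.333..
After op 8 (insert('g')): buffer="hkkaagghotzoeuhkagfhkagja" (len 25), cursors c1@7 c4@7 c2@18 c3@23, authorship 1141414.......2222.3333..
Authorship (.=original, N=cursor N): 1 1 4 1 4 1 4 . . . . . . . 2 2 2 2 . 3 3 3 3 . .
Index 4: author = 4

Answer: cursor 4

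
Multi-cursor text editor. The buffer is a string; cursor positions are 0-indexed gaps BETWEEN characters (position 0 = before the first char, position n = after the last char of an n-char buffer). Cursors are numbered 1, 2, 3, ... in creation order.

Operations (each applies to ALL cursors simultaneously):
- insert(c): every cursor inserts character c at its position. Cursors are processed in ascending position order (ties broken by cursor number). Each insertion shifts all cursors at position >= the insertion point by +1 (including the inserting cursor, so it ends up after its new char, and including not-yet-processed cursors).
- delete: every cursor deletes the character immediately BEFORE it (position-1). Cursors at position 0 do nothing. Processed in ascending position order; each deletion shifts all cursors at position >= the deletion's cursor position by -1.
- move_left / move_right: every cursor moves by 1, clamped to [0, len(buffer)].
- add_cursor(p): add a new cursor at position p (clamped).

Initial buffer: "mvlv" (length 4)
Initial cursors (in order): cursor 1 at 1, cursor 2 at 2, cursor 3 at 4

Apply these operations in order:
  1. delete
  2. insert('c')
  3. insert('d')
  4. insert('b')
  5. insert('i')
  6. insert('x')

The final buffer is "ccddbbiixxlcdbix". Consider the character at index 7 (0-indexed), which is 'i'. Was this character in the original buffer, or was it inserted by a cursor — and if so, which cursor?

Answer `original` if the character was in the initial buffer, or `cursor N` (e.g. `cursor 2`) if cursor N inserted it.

Answer: cursor 2

Derivation:
After op 1 (delete): buffer="l" (len 1), cursors c1@0 c2@0 c3@1, authorship .
After op 2 (insert('c')): buffer="cclc" (len 4), cursors c1@2 c2@2 c3@4, authorship 12.3
After op 3 (insert('d')): buffer="ccddlcd" (len 7), cursors c1@4 c2@4 c3@7, authorship 1212.33
After op 4 (insert('b')): buffer="ccddbblcdb" (len 10), cursors c1@6 c2@6 c3@10, authorship 121212.333
After op 5 (insert('i')): buffer="ccddbbiilcdbi" (len 13), cursors c1@8 c2@8 c3@13, authorship 12121212.3333
After op 6 (insert('x')): buffer="ccddbbiixxlcdbix" (len 16), cursors c1@10 c2@10 c3@16, authorship 1212121212.33333
Authorship (.=original, N=cursor N): 1 2 1 2 1 2 1 2 1 2 . 3 3 3 3 3
Index 7: author = 2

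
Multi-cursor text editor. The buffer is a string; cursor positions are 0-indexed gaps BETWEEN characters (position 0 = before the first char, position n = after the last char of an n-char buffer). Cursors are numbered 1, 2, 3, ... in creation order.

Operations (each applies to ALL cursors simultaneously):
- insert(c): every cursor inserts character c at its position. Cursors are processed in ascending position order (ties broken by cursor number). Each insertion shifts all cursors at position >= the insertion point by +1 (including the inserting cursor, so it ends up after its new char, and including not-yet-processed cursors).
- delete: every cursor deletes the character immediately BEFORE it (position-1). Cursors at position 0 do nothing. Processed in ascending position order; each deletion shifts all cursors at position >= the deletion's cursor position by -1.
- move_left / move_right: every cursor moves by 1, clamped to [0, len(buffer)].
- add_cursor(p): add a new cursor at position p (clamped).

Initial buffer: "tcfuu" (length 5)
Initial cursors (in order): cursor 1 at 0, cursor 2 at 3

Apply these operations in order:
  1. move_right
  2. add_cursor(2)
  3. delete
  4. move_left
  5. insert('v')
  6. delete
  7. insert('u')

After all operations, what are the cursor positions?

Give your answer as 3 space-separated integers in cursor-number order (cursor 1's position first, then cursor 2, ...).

Answer: 3 3 3

Derivation:
After op 1 (move_right): buffer="tcfuu" (len 5), cursors c1@1 c2@4, authorship .....
After op 2 (add_cursor(2)): buffer="tcfuu" (len 5), cursors c1@1 c3@2 c2@4, authorship .....
After op 3 (delete): buffer="fu" (len 2), cursors c1@0 c3@0 c2@1, authorship ..
After op 4 (move_left): buffer="fu" (len 2), cursors c1@0 c2@0 c3@0, authorship ..
After op 5 (insert('v')): buffer="vvvfu" (len 5), cursors c1@3 c2@3 c3@3, authorship 123..
After op 6 (delete): buffer="fu" (len 2), cursors c1@0 c2@0 c3@0, authorship ..
After op 7 (insert('u')): buffer="uuufu" (len 5), cursors c1@3 c2@3 c3@3, authorship 123..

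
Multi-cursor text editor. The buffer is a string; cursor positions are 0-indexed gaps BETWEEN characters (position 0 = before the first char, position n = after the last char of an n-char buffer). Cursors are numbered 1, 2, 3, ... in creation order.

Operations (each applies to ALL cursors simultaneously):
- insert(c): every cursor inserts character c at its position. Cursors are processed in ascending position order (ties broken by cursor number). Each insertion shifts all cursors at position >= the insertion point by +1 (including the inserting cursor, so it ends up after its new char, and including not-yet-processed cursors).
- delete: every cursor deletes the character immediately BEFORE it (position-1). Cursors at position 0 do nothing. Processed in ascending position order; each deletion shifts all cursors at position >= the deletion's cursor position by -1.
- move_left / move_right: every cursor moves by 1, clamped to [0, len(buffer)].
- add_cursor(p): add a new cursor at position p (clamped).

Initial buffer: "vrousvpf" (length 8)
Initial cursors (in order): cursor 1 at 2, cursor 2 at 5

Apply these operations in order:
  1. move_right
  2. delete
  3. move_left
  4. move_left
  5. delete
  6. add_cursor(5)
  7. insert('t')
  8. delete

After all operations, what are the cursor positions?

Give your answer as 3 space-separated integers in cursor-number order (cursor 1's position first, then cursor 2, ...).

After op 1 (move_right): buffer="vrousvpf" (len 8), cursors c1@3 c2@6, authorship ........
After op 2 (delete): buffer="vruspf" (len 6), cursors c1@2 c2@4, authorship ......
After op 3 (move_left): buffer="vruspf" (len 6), cursors c1@1 c2@3, authorship ......
After op 4 (move_left): buffer="vruspf" (len 6), cursors c1@0 c2@2, authorship ......
After op 5 (delete): buffer="vuspf" (len 5), cursors c1@0 c2@1, authorship .....
After op 6 (add_cursor(5)): buffer="vuspf" (len 5), cursors c1@0 c2@1 c3@5, authorship .....
After op 7 (insert('t')): buffer="tvtuspft" (len 8), cursors c1@1 c2@3 c3@8, authorship 1.2....3
After op 8 (delete): buffer="vuspf" (len 5), cursors c1@0 c2@1 c3@5, authorship .....

Answer: 0 1 5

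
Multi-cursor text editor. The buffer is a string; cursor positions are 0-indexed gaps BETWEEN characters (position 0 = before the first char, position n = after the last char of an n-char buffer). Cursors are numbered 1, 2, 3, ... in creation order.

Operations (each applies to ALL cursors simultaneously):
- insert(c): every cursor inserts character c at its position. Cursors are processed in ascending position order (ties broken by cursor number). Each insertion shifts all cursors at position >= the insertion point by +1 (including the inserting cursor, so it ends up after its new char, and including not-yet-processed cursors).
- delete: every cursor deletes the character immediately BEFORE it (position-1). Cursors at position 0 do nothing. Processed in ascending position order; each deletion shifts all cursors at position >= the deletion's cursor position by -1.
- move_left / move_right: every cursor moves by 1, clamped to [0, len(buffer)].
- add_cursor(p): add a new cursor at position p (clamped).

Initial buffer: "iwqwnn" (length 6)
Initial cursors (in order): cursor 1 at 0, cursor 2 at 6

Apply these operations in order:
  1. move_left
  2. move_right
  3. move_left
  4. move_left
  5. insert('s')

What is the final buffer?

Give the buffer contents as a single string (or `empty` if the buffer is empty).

Answer: siwqwsnn

Derivation:
After op 1 (move_left): buffer="iwqwnn" (len 6), cursors c1@0 c2@5, authorship ......
After op 2 (move_right): buffer="iwqwnn" (len 6), cursors c1@1 c2@6, authorship ......
After op 3 (move_left): buffer="iwqwnn" (len 6), cursors c1@0 c2@5, authorship ......
After op 4 (move_left): buffer="iwqwnn" (len 6), cursors c1@0 c2@4, authorship ......
After op 5 (insert('s')): buffer="siwqwsnn" (len 8), cursors c1@1 c2@6, authorship 1....2..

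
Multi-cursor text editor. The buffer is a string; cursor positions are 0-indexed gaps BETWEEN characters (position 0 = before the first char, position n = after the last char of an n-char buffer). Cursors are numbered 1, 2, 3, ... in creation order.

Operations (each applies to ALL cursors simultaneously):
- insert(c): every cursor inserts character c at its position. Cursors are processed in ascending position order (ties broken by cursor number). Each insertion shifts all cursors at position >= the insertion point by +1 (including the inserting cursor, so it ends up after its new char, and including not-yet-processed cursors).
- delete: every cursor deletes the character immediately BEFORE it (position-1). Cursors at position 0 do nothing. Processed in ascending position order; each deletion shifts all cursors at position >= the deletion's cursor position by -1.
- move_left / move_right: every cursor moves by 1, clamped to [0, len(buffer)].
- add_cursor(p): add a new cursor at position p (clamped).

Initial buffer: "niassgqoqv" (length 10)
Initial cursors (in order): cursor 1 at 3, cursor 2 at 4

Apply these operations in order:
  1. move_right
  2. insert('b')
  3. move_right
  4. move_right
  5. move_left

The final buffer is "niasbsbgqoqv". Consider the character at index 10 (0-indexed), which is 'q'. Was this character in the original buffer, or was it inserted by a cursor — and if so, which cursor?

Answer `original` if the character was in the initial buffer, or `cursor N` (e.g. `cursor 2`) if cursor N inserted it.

Answer: original

Derivation:
After op 1 (move_right): buffer="niassgqoqv" (len 10), cursors c1@4 c2@5, authorship ..........
After op 2 (insert('b')): buffer="niasbsbgqoqv" (len 12), cursors c1@5 c2@7, authorship ....1.2.....
After op 3 (move_right): buffer="niasbsbgqoqv" (len 12), cursors c1@6 c2@8, authorship ....1.2.....
After op 4 (move_right): buffer="niasbsbgqoqv" (len 12), cursors c1@7 c2@9, authorship ....1.2.....
After op 5 (move_left): buffer="niasbsbgqoqv" (len 12), cursors c1@6 c2@8, authorship ....1.2.....
Authorship (.=original, N=cursor N): . . . . 1 . 2 . . . . .
Index 10: author = original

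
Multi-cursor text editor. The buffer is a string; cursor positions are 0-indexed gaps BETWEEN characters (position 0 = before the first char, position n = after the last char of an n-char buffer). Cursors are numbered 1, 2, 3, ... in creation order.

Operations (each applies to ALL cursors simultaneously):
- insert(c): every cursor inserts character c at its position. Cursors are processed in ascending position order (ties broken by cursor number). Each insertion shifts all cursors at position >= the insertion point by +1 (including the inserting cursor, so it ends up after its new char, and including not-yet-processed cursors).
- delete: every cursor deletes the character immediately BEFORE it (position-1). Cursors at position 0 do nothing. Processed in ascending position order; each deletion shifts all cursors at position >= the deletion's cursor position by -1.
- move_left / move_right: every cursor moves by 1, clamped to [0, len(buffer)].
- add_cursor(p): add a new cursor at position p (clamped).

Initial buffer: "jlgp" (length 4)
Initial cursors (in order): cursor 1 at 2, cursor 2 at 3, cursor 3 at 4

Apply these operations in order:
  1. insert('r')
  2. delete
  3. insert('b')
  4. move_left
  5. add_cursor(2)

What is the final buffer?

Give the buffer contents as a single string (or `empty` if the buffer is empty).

Answer: jlbgbpb

Derivation:
After op 1 (insert('r')): buffer="jlrgrpr" (len 7), cursors c1@3 c2@5 c3@7, authorship ..1.2.3
After op 2 (delete): buffer="jlgp" (len 4), cursors c1@2 c2@3 c3@4, authorship ....
After op 3 (insert('b')): buffer="jlbgbpb" (len 7), cursors c1@3 c2@5 c3@7, authorship ..1.2.3
After op 4 (move_left): buffer="jlbgbpb" (len 7), cursors c1@2 c2@4 c3@6, authorship ..1.2.3
After op 5 (add_cursor(2)): buffer="jlbgbpb" (len 7), cursors c1@2 c4@2 c2@4 c3@6, authorship ..1.2.3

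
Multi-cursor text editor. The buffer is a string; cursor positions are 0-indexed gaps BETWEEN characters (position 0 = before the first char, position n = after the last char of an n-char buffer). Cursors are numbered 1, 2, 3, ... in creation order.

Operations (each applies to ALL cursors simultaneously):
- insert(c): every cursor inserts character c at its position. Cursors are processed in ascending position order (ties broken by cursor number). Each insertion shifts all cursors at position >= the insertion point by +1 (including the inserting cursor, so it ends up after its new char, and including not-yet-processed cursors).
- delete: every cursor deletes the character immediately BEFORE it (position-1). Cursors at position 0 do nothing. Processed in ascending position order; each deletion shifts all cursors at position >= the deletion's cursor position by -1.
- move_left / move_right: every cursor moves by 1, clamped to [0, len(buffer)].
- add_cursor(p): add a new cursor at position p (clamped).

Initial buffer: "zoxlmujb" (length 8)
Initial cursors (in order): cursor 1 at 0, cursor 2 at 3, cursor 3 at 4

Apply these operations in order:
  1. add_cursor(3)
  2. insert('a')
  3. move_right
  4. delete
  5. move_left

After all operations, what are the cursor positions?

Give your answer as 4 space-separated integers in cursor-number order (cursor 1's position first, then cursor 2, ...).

Answer: 0 3 4 3

Derivation:
After op 1 (add_cursor(3)): buffer="zoxlmujb" (len 8), cursors c1@0 c2@3 c4@3 c3@4, authorship ........
After op 2 (insert('a')): buffer="azoxaalamujb" (len 12), cursors c1@1 c2@6 c4@6 c3@8, authorship 1...24.3....
After op 3 (move_right): buffer="azoxaalamujb" (len 12), cursors c1@2 c2@7 c4@7 c3@9, authorship 1...24.3....
After op 4 (delete): buffer="aoxaaujb" (len 8), cursors c1@1 c2@4 c4@4 c3@5, authorship 1..23...
After op 5 (move_left): buffer="aoxaaujb" (len 8), cursors c1@0 c2@3 c4@3 c3@4, authorship 1..23...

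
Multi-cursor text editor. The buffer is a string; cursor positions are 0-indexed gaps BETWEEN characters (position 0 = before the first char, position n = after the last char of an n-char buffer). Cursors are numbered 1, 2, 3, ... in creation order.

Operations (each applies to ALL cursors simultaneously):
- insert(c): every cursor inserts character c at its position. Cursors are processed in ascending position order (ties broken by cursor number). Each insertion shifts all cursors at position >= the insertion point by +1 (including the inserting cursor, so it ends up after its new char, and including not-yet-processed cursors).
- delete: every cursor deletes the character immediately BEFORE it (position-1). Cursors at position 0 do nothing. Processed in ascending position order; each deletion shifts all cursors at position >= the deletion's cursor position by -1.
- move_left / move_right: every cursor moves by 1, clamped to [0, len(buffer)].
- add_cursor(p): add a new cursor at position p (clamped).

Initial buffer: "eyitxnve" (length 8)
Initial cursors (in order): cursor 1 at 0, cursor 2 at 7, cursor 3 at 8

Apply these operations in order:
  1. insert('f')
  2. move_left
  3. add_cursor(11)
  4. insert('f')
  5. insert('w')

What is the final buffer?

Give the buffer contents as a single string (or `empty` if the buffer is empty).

Answer: fwfeyitxnvfwfefwffw

Derivation:
After op 1 (insert('f')): buffer="feyitxnvfef" (len 11), cursors c1@1 c2@9 c3@11, authorship 1.......2.3
After op 2 (move_left): buffer="feyitxnvfef" (len 11), cursors c1@0 c2@8 c3@10, authorship 1.......2.3
After op 3 (add_cursor(11)): buffer="feyitxnvfef" (len 11), cursors c1@0 c2@8 c3@10 c4@11, authorship 1.......2.3
After op 4 (insert('f')): buffer="ffeyitxnvffefff" (len 15), cursors c1@1 c2@10 c3@13 c4@15, authorship 11.......22.334
After op 5 (insert('w')): buffer="fwfeyitxnvfwfefwffw" (len 19), cursors c1@2 c2@12 c3@16 c4@19, authorship 111.......222.33344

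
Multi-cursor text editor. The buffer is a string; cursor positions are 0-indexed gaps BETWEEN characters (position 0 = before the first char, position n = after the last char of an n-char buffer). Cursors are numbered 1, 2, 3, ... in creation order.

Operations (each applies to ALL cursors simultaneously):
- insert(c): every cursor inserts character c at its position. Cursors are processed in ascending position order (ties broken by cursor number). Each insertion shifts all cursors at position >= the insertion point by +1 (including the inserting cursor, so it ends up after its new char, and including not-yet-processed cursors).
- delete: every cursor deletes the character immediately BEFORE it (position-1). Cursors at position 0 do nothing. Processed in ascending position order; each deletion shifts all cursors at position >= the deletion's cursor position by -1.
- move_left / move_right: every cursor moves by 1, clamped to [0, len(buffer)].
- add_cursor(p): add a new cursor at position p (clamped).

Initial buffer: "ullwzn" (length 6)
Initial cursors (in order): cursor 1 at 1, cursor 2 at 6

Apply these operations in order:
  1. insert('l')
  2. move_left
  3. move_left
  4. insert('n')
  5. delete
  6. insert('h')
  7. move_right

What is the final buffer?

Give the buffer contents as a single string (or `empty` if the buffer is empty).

After op 1 (insert('l')): buffer="ulllwznl" (len 8), cursors c1@2 c2@8, authorship .1.....2
After op 2 (move_left): buffer="ulllwznl" (len 8), cursors c1@1 c2@7, authorship .1.....2
After op 3 (move_left): buffer="ulllwznl" (len 8), cursors c1@0 c2@6, authorship .1.....2
After op 4 (insert('n')): buffer="nulllwznnl" (len 10), cursors c1@1 c2@8, authorship 1.1....2.2
After op 5 (delete): buffer="ulllwznl" (len 8), cursors c1@0 c2@6, authorship .1.....2
After op 6 (insert('h')): buffer="hulllwzhnl" (len 10), cursors c1@1 c2@8, authorship 1.1....2.2
After op 7 (move_right): buffer="hulllwzhnl" (len 10), cursors c1@2 c2@9, authorship 1.1....2.2

Answer: hulllwzhnl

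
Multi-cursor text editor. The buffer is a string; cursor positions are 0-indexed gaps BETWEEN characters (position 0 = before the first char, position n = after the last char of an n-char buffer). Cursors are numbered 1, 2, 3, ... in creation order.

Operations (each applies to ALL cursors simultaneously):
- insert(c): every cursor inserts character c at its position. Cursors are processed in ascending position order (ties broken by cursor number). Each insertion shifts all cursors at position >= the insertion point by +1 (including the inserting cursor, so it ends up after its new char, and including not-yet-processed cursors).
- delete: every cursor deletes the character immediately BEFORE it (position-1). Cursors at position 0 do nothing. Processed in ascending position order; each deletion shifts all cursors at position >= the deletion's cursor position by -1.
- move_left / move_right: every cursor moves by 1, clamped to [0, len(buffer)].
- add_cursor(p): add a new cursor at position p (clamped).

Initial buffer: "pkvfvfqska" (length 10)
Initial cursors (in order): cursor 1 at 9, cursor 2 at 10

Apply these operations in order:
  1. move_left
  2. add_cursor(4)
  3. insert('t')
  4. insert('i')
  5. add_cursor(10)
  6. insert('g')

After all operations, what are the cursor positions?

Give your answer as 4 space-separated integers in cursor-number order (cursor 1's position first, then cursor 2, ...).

Answer: 15 19 7 12

Derivation:
After op 1 (move_left): buffer="pkvfvfqska" (len 10), cursors c1@8 c2@9, authorship ..........
After op 2 (add_cursor(4)): buffer="pkvfvfqska" (len 10), cursors c3@4 c1@8 c2@9, authorship ..........
After op 3 (insert('t')): buffer="pkvftvfqstkta" (len 13), cursors c3@5 c1@10 c2@12, authorship ....3....1.2.
After op 4 (insert('i')): buffer="pkvftivfqstiktia" (len 16), cursors c3@6 c1@12 c2@15, authorship ....33....11.22.
After op 5 (add_cursor(10)): buffer="pkvftivfqstiktia" (len 16), cursors c3@6 c4@10 c1@12 c2@15, authorship ....33....11.22.
After op 6 (insert('g')): buffer="pkvftigvfqsgtigktiga" (len 20), cursors c3@7 c4@12 c1@15 c2@19, authorship ....333....4111.222.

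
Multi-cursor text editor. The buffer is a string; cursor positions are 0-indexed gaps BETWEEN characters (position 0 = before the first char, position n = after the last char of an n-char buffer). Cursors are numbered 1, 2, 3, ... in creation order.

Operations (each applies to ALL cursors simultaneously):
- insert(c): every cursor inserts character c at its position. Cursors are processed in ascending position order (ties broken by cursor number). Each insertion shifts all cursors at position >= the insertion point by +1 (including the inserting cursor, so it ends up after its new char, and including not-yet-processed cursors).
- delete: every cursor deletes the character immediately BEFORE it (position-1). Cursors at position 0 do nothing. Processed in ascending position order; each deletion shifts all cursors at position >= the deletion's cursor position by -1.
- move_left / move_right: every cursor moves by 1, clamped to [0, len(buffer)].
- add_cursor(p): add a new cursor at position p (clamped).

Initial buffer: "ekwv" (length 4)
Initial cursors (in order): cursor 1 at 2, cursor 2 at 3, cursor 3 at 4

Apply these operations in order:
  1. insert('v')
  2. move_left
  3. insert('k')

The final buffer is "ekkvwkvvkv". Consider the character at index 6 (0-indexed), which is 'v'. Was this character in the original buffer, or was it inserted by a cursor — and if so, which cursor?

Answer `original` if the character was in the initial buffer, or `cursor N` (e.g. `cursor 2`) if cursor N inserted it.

Answer: cursor 2

Derivation:
After op 1 (insert('v')): buffer="ekvwvvv" (len 7), cursors c1@3 c2@5 c3@7, authorship ..1.2.3
After op 2 (move_left): buffer="ekvwvvv" (len 7), cursors c1@2 c2@4 c3@6, authorship ..1.2.3
After op 3 (insert('k')): buffer="ekkvwkvvkv" (len 10), cursors c1@3 c2@6 c3@9, authorship ..11.22.33
Authorship (.=original, N=cursor N): . . 1 1 . 2 2 . 3 3
Index 6: author = 2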